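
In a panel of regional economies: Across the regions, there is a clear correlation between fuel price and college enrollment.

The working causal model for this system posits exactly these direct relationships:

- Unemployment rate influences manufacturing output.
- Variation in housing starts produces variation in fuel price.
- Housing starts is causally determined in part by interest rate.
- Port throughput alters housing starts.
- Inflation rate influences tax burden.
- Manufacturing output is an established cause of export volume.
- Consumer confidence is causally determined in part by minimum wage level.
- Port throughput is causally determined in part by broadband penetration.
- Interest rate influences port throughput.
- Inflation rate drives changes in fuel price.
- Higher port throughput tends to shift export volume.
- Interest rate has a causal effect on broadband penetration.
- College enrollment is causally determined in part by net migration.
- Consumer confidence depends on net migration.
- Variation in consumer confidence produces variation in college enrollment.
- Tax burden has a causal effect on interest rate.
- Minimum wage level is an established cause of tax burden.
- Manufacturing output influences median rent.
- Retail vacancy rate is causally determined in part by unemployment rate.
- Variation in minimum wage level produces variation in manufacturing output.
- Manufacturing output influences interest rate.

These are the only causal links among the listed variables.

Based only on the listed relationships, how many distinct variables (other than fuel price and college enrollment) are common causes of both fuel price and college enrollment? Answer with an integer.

1

The common causes are: minimum wage level (to fuel price via minimum wage level → tax burden → interest rate → housing starts → fuel price; to college enrollment via minimum wage level → consumer confidence → college enrollment).
Every other variable lacks a causal path to at least one of fuel price and college enrollment.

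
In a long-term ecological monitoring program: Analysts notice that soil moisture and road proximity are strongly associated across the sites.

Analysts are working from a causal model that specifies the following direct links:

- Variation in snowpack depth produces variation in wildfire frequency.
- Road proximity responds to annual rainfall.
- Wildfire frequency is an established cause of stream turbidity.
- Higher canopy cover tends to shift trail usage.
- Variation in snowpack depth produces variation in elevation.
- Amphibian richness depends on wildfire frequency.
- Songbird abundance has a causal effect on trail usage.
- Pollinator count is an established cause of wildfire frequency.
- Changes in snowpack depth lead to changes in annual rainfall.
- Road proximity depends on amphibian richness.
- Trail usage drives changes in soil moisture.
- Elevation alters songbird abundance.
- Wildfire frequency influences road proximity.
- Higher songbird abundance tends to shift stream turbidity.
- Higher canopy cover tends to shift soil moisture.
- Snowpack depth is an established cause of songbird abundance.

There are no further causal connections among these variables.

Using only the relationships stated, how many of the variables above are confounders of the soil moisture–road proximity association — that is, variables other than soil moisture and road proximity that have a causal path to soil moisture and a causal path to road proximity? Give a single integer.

1

The common causes are: snowpack depth (to soil moisture via snowpack depth → songbird abundance → trail usage → soil moisture; to road proximity via snowpack depth → wildfire frequency → road proximity).
Every other variable lacks a causal path to at least one of soil moisture and road proximity.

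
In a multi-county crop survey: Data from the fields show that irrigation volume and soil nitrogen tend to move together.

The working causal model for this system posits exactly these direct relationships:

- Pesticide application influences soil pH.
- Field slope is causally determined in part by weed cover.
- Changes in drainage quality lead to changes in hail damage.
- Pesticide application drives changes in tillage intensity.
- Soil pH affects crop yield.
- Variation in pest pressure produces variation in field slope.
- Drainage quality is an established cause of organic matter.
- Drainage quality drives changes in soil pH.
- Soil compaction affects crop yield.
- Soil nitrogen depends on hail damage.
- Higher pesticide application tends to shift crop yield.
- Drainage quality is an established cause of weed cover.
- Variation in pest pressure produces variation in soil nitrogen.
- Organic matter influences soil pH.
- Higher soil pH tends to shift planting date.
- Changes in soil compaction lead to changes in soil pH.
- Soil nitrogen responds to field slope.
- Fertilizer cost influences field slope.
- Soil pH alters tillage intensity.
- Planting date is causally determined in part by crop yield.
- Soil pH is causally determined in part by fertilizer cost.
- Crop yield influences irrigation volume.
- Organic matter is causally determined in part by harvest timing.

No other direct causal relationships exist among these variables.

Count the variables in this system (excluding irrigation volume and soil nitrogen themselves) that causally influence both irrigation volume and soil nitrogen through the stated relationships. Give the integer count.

The common causes are: drainage quality (to irrigation volume via drainage quality → soil pH → crop yield → irrigation volume; to soil nitrogen via drainage quality → hail damage → soil nitrogen); fertilizer cost (to irrigation volume via fertilizer cost → soil pH → crop yield → irrigation volume; to soil nitrogen via fertilizer cost → field slope → soil nitrogen).
Every other variable lacks a causal path to at least one of irrigation volume and soil nitrogen.

2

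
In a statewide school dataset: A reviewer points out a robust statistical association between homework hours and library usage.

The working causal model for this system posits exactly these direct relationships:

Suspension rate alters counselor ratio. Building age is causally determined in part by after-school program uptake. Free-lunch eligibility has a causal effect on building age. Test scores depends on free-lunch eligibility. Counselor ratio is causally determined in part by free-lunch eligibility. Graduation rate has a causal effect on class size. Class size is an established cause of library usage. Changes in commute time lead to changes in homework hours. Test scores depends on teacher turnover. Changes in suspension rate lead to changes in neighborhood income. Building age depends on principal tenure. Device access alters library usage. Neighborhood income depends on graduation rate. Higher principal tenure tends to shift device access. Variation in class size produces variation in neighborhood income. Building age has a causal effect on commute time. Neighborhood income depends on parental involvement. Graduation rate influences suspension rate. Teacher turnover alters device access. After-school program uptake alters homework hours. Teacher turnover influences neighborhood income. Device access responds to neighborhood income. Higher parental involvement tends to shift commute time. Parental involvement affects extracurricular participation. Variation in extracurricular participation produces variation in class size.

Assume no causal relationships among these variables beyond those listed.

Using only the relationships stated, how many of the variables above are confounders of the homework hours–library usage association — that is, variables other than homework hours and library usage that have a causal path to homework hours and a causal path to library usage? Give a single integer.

2

The common causes are: parental involvement (to homework hours via parental involvement → commute time → homework hours; to library usage via parental involvement → neighborhood income → device access → library usage); principal tenure (to homework hours via principal tenure → building age → commute time → homework hours; to library usage via principal tenure → device access → library usage).
Every other variable lacks a causal path to at least one of homework hours and library usage.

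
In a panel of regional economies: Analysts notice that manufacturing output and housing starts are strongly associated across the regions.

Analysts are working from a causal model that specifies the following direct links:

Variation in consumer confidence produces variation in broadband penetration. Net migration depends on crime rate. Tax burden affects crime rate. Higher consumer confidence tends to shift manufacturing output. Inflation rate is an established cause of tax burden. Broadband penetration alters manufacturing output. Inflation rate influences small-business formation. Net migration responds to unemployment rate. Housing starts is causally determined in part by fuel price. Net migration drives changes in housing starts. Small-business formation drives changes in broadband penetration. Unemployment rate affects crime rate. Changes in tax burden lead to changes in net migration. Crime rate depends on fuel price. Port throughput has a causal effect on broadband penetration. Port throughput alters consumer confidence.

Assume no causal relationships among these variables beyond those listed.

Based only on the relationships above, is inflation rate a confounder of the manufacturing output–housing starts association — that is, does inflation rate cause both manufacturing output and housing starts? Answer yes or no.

yes

Inflation rate has a causal path to manufacturing output (inflation rate → small-business formation → broadband penetration → manufacturing output) and to housing starts (inflation rate → tax burden → net migration → housing starts), so it is a common cause of both — a confounder.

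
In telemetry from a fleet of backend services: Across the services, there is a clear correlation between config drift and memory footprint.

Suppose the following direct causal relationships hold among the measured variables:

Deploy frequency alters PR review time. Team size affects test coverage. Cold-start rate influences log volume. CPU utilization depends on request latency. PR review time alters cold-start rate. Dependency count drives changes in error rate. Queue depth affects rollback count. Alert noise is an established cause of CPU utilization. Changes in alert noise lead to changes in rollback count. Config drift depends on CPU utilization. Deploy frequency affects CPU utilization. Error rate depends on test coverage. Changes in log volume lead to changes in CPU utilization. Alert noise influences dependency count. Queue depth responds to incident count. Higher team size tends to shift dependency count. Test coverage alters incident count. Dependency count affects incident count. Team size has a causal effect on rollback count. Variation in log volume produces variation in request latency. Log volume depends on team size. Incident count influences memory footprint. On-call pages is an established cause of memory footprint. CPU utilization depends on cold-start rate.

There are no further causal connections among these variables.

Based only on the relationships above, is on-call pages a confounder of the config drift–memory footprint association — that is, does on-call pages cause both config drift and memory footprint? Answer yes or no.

no

On-call pages has no stated causal path to config drift. A confounder must cause both variables, so on-call pages does not qualify.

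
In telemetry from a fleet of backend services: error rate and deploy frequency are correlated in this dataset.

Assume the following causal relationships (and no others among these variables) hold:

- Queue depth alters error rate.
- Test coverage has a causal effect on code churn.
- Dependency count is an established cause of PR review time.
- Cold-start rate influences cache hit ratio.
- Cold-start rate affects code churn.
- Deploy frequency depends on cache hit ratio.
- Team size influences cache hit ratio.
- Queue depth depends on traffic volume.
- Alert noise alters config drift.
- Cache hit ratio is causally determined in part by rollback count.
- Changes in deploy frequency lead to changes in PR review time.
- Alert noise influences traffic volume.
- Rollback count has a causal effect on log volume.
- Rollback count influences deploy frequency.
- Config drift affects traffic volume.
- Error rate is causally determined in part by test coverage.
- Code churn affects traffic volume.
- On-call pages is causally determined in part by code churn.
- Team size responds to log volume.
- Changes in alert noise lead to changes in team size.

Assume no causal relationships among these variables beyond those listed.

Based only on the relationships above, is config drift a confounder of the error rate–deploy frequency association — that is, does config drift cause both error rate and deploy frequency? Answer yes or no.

Config drift has no stated causal path to deploy frequency. A confounder must cause both variables, so config drift does not qualify.

no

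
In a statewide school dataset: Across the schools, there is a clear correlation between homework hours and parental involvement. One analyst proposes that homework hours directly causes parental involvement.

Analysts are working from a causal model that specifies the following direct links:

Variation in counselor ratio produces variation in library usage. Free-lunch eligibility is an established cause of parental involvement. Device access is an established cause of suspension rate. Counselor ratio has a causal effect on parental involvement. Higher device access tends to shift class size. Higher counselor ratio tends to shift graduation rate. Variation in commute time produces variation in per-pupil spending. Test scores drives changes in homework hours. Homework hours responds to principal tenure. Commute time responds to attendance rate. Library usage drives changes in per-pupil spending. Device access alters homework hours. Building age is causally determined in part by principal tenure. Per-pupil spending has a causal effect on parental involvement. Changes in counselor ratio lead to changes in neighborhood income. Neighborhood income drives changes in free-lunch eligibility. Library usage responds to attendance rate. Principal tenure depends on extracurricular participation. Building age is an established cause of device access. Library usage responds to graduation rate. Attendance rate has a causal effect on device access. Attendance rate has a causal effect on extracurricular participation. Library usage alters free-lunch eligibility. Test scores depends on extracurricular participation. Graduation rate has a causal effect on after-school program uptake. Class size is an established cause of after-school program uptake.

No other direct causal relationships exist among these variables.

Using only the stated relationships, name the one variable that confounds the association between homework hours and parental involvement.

Attendance rate has a causal path to homework hours (attendance rate → device access → homework hours) and a separate causal path to parental involvement (attendance rate → library usage → free-lunch eligibility → parental involvement), so it is a common cause of both.
No stated relationship gives homework hours a causal route to parental involvement, so the correlation is explained by the shared upstream cause rather than a direct effect.

attendance rate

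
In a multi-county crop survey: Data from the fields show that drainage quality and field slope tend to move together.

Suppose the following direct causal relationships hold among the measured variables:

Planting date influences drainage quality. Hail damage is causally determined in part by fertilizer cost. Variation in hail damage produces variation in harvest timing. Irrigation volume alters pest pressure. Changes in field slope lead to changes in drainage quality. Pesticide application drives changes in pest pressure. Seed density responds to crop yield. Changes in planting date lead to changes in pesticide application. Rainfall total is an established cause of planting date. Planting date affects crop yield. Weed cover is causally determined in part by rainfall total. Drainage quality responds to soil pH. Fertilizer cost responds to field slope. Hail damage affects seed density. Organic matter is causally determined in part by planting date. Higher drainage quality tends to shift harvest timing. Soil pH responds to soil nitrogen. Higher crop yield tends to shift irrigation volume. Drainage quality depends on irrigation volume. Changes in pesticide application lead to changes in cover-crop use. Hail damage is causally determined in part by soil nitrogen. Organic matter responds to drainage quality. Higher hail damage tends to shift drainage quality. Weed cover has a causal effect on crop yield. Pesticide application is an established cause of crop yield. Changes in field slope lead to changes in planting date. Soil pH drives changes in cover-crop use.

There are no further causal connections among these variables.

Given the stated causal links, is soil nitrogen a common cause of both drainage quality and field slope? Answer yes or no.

Soil nitrogen has no stated causal path to field slope. A confounder must cause both variables, so soil nitrogen does not qualify.

no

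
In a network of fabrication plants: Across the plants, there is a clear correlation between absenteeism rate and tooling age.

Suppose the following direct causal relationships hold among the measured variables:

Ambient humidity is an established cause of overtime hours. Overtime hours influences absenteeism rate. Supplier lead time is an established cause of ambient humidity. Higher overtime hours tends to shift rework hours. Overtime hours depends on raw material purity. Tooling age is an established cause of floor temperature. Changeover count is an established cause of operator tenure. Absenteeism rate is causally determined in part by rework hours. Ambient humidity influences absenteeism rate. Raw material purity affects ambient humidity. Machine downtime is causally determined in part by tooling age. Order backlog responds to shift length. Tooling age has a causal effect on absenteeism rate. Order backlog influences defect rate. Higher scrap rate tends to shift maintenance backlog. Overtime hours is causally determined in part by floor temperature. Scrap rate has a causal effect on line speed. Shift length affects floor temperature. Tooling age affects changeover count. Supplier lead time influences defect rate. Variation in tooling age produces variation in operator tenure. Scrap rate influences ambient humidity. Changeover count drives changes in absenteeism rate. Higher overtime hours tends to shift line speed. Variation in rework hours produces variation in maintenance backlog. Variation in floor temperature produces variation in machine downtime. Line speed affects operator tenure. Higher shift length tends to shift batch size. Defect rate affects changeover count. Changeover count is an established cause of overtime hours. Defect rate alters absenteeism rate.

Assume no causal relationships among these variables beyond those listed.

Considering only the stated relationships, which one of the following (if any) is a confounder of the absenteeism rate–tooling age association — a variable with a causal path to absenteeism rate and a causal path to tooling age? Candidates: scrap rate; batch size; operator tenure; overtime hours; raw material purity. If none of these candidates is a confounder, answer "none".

none

None of the listed candidates has causal paths to both absenteeism rate and tooling age in the stated relationships, so none is a common cause.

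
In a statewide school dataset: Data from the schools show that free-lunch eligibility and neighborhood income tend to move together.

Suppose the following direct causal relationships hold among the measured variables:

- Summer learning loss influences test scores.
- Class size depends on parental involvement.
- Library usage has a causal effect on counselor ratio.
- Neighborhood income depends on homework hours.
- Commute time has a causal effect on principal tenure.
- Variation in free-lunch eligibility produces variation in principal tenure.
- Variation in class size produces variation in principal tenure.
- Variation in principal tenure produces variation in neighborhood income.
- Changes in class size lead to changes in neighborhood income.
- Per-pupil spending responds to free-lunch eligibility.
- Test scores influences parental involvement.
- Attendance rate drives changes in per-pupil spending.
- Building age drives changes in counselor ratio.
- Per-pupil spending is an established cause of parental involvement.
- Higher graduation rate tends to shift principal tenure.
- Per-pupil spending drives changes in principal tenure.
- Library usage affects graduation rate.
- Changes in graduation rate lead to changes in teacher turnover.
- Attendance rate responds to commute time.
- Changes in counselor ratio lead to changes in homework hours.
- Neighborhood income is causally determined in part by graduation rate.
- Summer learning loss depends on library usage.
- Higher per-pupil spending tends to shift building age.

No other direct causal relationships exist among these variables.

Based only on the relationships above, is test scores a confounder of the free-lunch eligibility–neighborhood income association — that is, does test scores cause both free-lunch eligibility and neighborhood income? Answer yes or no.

Test scores has no stated causal path to free-lunch eligibility. A confounder must cause both variables, so test scores does not qualify.

no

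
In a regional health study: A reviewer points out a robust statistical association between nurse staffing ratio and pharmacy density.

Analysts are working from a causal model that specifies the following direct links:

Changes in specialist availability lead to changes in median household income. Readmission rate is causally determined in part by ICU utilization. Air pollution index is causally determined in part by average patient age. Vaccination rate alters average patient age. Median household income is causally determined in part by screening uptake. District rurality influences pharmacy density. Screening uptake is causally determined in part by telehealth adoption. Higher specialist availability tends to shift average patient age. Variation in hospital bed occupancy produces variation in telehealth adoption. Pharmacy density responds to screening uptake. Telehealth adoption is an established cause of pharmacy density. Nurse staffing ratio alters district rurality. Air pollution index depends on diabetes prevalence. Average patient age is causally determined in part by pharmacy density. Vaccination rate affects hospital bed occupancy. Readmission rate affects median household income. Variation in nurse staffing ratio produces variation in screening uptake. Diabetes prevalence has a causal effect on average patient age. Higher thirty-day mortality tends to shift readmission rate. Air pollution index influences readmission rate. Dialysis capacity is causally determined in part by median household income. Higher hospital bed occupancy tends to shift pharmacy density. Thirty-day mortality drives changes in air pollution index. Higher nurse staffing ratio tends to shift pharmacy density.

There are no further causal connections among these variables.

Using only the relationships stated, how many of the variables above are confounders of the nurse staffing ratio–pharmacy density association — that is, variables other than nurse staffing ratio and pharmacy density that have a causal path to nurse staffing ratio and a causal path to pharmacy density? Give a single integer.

No listed variable has a causal path to both nurse staffing ratio and pharmacy density, so there are no common causes.

0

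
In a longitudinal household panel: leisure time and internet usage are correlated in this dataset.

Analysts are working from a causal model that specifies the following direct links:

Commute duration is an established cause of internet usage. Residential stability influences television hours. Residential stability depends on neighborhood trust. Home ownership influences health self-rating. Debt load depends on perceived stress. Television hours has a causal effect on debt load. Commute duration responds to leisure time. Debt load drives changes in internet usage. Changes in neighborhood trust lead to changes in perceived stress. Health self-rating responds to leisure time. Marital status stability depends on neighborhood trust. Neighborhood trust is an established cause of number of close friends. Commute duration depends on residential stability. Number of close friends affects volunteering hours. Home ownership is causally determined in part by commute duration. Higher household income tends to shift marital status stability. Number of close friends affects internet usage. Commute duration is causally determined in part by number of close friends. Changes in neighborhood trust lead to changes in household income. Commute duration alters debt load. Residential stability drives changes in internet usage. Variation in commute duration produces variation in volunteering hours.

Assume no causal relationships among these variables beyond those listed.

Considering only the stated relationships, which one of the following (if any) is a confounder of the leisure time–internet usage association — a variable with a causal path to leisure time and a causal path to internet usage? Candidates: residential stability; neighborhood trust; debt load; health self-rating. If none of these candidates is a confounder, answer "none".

none

None of the listed candidates has causal paths to both leisure time and internet usage in the stated relationships, so none is a common cause.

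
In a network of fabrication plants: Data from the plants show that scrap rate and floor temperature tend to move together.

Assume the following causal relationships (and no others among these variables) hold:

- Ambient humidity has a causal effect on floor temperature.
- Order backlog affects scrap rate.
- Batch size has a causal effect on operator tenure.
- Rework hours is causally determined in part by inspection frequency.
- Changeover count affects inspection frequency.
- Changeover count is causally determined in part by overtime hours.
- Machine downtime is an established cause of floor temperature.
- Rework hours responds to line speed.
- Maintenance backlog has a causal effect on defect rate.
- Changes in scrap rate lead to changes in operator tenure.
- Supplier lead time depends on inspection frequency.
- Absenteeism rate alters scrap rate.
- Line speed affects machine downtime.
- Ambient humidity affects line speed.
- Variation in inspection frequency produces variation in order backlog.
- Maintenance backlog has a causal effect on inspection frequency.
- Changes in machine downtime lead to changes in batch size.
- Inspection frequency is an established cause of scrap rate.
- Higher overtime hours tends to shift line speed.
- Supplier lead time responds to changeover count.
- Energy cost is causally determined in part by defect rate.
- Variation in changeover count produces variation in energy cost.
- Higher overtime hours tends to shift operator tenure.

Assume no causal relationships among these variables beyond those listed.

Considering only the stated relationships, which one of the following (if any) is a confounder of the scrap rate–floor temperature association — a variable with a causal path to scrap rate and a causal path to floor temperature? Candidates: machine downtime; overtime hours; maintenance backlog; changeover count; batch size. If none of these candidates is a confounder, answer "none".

Overtime hours causes scrap rate (overtime hours → changeover count → inspection frequency → scrap rate) and also causes floor temperature (overtime hours → line speed → machine downtime → floor temperature); it is a common cause of both.
Each of the other candidates lacks a causal path to at least one of scrap rate and floor temperature, so they do not confound the relationship.

overtime hours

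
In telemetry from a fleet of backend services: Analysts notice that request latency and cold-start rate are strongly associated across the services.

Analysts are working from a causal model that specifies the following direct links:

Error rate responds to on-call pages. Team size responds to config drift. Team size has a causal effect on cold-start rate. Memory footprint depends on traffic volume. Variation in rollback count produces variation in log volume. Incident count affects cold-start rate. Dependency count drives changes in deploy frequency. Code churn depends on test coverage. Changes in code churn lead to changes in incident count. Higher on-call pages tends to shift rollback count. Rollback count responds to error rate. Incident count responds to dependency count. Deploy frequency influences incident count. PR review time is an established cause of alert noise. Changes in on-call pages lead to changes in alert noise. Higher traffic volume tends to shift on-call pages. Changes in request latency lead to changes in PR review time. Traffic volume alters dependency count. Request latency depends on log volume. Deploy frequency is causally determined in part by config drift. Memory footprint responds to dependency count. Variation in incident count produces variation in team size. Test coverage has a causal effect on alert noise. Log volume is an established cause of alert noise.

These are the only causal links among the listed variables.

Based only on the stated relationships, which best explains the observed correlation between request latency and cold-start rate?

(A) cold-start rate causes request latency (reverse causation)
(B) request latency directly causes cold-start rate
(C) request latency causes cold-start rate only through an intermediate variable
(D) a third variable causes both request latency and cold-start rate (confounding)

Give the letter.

Traffic volume causes request latency (traffic volume → on-call pages → rollback count → log volume → request latency) and cold-start rate (traffic volume → dependency count → incident count → cold-start rate) — a common cause creating the correlation.
There is no stated path from request latency to cold-start rate or from cold-start rate to request latency, so neither direct nor reverse causation applies.

D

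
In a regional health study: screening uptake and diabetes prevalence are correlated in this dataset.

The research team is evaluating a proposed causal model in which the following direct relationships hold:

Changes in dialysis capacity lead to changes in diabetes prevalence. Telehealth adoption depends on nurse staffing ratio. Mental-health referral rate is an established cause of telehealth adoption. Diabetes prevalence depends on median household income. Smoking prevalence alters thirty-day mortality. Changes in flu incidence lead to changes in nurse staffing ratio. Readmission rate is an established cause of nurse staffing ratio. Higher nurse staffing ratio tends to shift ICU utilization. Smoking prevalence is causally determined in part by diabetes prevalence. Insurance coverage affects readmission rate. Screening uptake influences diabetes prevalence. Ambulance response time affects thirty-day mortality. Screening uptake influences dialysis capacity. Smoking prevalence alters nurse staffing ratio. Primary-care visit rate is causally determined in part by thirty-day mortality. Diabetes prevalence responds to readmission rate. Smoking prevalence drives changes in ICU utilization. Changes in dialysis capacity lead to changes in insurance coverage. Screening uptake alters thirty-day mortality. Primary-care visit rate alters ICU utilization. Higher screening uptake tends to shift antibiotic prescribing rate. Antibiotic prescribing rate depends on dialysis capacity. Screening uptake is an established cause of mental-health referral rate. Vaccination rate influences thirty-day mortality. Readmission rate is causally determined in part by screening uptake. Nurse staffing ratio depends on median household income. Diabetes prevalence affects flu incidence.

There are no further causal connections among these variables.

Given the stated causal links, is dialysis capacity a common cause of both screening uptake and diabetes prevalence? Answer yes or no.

Dialysis capacity has no stated causal path to screening uptake. A confounder must cause both variables, so dialysis capacity does not qualify.

no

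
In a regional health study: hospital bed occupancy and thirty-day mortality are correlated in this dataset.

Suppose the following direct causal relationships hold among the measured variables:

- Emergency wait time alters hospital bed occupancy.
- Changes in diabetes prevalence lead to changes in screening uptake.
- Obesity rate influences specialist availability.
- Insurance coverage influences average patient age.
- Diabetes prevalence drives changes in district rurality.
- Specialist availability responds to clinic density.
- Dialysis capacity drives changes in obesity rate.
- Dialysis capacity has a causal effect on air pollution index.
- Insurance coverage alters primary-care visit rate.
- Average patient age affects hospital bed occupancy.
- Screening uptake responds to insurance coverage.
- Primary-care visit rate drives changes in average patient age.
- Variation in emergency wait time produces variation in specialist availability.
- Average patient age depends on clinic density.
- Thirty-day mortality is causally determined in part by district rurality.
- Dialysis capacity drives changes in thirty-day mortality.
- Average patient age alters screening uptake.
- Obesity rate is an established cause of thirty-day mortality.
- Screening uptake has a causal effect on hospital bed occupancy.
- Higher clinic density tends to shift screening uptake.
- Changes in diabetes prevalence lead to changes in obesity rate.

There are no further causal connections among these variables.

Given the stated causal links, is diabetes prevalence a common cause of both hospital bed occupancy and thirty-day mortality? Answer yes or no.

Diabetes prevalence has a causal path to hospital bed occupancy (diabetes prevalence → screening uptake → hospital bed occupancy) and to thirty-day mortality (diabetes prevalence → obesity rate → thirty-day mortality), so it is a common cause of both — a confounder.

yes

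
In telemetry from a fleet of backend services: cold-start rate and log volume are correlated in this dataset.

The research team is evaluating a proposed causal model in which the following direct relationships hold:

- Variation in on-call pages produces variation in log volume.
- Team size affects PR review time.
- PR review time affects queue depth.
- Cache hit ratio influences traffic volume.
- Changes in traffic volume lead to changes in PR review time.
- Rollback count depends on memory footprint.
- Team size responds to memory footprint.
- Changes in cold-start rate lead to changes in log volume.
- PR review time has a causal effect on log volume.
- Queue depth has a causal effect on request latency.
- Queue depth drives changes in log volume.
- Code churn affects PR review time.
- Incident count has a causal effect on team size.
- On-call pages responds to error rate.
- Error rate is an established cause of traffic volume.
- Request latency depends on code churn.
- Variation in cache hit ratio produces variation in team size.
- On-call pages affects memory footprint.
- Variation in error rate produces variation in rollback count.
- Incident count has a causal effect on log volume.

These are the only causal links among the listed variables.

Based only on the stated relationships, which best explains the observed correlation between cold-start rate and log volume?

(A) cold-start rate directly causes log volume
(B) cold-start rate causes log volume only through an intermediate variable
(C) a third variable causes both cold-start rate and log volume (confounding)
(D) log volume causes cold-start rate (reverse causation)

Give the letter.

There is a stated direct causal link cold-start rate → log volume, and no variable causes both cold-start rate and log volume, so the correlation reflects direct causation.

A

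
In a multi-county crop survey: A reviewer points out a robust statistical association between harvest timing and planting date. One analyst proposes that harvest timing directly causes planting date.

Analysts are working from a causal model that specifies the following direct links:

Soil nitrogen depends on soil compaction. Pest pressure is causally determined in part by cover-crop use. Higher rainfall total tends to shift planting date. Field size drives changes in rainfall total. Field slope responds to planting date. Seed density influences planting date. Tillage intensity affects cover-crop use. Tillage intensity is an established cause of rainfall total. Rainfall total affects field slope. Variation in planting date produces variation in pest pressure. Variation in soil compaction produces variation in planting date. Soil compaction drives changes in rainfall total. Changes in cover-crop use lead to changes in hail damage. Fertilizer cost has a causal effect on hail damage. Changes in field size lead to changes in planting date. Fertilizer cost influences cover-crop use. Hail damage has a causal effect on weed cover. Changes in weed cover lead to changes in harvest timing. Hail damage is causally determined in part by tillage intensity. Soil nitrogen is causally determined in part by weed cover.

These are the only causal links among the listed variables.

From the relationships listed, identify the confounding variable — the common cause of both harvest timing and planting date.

tillage intensity

Tillage intensity has a causal path to harvest timing (tillage intensity → hail damage → weed cover → harvest timing) and a separate causal path to planting date (tillage intensity → rainfall total → planting date), so it is a common cause of both.
No stated relationship gives harvest timing a causal route to planting date, so the correlation is explained by the shared upstream cause rather than a direct effect.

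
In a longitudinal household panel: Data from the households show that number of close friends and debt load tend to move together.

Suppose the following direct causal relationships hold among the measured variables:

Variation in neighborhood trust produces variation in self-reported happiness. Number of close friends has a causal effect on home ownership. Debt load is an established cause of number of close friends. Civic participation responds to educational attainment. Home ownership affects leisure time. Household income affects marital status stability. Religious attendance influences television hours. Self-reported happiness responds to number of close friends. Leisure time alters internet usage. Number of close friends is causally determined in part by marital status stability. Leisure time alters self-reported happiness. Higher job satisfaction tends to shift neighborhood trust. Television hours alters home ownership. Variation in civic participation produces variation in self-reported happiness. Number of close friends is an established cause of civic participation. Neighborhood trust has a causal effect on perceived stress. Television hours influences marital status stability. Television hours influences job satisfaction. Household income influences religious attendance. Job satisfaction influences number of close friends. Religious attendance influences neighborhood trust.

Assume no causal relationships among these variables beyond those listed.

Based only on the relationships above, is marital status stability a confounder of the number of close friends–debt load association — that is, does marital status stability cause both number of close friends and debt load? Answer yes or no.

Marital status stability has no stated causal path to debt load. A confounder must cause both variables, so marital status stability does not qualify.

no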